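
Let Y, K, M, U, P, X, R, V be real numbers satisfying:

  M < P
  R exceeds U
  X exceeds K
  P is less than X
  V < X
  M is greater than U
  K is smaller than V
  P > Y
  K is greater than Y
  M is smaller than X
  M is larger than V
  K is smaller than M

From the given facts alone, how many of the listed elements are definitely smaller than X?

Directly below X: K, V, M, P.
One step further: Y, U (6 so far).
Nothing else is reachable below X; 6 in all.

6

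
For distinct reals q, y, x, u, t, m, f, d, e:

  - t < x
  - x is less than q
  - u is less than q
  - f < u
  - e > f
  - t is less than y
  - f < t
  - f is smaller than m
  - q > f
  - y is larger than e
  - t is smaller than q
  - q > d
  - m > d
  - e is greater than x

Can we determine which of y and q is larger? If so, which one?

Following every chain through y: below y we get f, t, x, e.
q is not reached, and no chain runs the other way from q to y.
So the given relations leave the order of y and q undetermined.

undetermined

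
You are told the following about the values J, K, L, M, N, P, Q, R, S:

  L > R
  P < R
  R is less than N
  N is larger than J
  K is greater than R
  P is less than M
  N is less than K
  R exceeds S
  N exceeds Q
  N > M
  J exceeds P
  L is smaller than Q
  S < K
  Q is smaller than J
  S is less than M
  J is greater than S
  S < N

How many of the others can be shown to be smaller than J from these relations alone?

5

The elements the relations force below J are S, P, R, L, Q — no chain reaches any other.
That is 5.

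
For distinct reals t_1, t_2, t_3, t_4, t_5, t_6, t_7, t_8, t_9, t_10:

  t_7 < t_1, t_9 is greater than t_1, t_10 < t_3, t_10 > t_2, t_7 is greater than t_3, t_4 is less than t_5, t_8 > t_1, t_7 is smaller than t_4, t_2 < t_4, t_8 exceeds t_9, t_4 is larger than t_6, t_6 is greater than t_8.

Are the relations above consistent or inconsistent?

Every relation is compatible with t_2 < t_10 < t_3 < t_7 < t_1 < t_9 < t_8 < t_6 < t_4 < t_5; the set is consistent.

consistent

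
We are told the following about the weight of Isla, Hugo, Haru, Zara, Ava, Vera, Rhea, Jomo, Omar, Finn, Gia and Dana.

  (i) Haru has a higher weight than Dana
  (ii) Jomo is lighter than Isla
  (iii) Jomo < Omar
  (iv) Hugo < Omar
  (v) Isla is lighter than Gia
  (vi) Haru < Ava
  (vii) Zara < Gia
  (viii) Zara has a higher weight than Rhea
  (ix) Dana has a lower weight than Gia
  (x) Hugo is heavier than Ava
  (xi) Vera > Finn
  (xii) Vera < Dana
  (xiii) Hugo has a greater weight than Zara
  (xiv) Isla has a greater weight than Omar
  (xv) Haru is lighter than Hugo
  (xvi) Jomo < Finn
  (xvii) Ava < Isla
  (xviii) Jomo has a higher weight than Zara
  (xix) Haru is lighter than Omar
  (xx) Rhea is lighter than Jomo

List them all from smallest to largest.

Rhea < Zara < Jomo < Finn < Vera < Dana < Haru < Ava < Hugo < Omar < Isla < Gia

Nothing is placed below Rhea, so it is least; from there Rhea < Zara; Zara < Jomo; Jomo < Finn; Finn < Vera; Vera < Dana; Dana < Haru; Haru < Ava; Ava < Hugo; Hugo < Omar; Omar < Isla; Isla < Gia, each given directly.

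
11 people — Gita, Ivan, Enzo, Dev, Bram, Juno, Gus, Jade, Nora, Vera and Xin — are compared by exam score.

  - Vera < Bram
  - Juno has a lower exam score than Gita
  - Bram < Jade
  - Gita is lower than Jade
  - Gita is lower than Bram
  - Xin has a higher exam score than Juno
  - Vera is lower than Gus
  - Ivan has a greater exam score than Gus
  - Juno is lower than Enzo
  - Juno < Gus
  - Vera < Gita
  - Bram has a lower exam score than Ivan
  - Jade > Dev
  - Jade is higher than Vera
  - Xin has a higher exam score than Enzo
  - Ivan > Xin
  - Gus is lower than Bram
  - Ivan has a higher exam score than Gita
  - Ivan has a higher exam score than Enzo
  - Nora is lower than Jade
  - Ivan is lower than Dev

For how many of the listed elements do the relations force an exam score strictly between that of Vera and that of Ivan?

3

The relations place Vera below Ivan. An element lies strictly between them when it is forced above Vera and also forced below Ivan.
Above Vera: {Gus, Gita, Bram, Dev, Jade}. Below Ivan: {Juno, Enzo, Gus, Xin, Gita, Bram}.
Intersection: {Gus, Gita, Bram} — 3.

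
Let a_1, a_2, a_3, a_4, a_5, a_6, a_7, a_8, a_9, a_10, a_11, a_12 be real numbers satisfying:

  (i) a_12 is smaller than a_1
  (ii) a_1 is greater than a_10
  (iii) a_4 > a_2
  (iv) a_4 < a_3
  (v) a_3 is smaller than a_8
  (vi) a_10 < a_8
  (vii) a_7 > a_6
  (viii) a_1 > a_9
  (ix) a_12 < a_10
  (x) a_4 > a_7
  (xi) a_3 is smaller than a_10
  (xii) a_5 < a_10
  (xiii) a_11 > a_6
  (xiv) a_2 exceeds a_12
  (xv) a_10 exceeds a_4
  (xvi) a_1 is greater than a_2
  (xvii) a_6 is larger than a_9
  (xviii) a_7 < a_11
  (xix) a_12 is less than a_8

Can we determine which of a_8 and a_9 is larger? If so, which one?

Following the relations from a_9: a_9 < a_6 < a_7 < a_4 < a_3 < a_10 < a_8.
So a_8 is larger.

a_8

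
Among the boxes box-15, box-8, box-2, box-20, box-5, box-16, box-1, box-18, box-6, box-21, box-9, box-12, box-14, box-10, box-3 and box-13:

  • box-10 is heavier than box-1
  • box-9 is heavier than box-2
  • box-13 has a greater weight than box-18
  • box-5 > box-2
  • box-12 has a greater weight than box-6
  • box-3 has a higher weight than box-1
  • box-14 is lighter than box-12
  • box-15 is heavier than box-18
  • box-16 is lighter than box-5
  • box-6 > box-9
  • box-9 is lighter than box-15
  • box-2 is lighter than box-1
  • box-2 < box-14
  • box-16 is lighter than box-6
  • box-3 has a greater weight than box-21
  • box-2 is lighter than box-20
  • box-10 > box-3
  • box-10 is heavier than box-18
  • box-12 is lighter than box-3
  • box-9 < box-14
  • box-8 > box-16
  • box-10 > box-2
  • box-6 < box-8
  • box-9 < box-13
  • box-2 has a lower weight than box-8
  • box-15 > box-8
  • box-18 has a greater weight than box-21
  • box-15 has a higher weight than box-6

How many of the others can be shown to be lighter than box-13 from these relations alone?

4

The elements the relations force below box-13 are box-21, box-2, box-18, box-9 — no chain reaches any other.
That is 4.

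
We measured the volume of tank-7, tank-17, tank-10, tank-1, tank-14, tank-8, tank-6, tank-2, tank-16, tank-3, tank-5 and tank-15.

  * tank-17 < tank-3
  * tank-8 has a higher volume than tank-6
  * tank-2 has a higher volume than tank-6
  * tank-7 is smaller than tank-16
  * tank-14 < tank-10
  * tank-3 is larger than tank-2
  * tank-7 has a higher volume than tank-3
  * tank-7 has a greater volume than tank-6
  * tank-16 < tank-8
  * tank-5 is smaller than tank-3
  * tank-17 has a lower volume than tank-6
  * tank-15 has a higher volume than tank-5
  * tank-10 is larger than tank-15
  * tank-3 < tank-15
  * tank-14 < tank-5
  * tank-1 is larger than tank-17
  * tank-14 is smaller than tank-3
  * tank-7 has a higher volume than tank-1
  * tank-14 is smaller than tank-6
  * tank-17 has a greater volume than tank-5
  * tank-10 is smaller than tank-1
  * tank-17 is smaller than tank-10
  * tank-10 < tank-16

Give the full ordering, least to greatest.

tank-14 < tank-5 < tank-17 < tank-6 < tank-2 < tank-3 < tank-15 < tank-10 < tank-1 < tank-7 < tank-16 < tank-8

The consecutive links are each given: tank-14 < tank-5; tank-5 < tank-17; tank-17 < tank-6; tank-6 < tank-2; tank-2 < tank-3; tank-3 < tank-15; tank-15 < tank-10; tank-10 < tank-1; tank-1 < tank-7; tank-7 < tank-16; tank-16 < tank-8.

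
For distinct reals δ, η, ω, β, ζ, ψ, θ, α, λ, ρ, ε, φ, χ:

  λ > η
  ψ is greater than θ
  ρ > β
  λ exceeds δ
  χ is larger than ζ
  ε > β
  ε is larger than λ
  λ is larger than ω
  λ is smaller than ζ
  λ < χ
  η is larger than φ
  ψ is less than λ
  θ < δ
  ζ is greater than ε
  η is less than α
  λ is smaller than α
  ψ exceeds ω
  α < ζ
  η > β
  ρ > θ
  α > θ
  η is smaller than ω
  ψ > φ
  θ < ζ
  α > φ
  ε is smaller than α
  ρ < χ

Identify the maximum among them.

Chaining downward from χ: directly below it, λ, ρ, ζ; then β, θ, η, δ, ω, ψ, ε, α; then φ.
That covers every other element, and nothing is given above χ, so χ is the maximum.

χ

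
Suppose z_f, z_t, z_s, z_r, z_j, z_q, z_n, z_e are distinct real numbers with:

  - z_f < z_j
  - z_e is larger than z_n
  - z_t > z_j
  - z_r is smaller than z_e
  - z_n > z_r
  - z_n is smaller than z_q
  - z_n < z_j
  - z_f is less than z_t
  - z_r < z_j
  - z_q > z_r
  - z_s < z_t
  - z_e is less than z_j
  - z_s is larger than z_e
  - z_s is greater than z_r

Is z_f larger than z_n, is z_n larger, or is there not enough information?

Following every chain through z_n: above z_n we get z_e, z_s, z_q, z_j, z_t; below z_n we get z_r.
z_f is not reached, and no chain runs the other way from z_f to z_n.
So the given relations leave the order of z_n and z_f undetermined.

undetermined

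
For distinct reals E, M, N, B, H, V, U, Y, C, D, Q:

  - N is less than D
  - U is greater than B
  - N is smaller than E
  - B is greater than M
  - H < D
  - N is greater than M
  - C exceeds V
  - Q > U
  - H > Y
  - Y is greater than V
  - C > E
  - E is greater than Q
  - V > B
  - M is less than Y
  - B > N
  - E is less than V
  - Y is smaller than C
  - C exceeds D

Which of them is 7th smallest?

Chaining the given pairs: M < N < B < U < Q < E < V < Y < H < D < C.
Counting 7 from the smallest end gives V.

V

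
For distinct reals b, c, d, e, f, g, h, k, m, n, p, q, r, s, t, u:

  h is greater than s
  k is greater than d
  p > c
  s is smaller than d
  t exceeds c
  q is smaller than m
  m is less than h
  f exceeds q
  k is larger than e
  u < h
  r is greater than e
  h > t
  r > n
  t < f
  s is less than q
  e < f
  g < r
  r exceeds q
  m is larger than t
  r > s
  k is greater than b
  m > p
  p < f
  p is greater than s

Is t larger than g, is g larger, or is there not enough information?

undetermined

Following every chain through g: above g we get r.
t is not reached, and no chain runs the other way from t to g.
So the given relations leave the order of g and t undetermined.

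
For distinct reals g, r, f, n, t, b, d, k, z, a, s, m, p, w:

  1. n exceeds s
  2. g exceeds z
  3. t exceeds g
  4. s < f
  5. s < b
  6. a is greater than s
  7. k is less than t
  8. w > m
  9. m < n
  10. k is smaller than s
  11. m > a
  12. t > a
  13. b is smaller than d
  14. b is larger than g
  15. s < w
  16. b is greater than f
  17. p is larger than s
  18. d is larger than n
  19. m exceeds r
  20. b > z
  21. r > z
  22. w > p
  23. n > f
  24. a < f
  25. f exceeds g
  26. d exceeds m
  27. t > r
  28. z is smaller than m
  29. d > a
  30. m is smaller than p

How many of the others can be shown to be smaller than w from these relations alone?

7

The elements the relations force below w are z, k, r, s, a, m, p — no chain reaches any other.
That is 7.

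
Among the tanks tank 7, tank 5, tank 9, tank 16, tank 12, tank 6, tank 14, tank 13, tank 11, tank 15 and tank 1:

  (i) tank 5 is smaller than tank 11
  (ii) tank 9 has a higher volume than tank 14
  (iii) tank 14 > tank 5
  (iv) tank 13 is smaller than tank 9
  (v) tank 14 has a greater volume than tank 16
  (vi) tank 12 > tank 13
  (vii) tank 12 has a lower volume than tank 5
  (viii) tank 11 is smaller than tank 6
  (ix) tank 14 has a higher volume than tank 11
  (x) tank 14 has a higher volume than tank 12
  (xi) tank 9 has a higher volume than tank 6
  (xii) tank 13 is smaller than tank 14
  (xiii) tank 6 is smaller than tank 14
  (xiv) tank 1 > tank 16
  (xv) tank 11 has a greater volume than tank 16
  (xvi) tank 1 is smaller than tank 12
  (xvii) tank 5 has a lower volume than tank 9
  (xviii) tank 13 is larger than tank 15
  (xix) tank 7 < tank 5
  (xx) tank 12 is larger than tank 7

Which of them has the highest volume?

tank 16 is not greatest since tank 16 < tank 1; tank 7 is not greatest since tank 7 < tank 5; tank 1 is not greatest since tank 1 < tank 12; tank 15 is not greatest since tank 15 < tank 13; tank 13 is not greatest since tank 13 < tank 14; tank 12 is not greatest since tank 12 < tank 5; tank 5 is not greatest since tank 5 < tank 11; tank 11 is not greatest since tank 11 < tank 14; tank 6 is not greatest since tank 6 < tank 14; tank 14 is not greatest since tank 14 < tank 9.
Only tank 9 has nothing above it, so tank 9 is the highest volume.

tank 9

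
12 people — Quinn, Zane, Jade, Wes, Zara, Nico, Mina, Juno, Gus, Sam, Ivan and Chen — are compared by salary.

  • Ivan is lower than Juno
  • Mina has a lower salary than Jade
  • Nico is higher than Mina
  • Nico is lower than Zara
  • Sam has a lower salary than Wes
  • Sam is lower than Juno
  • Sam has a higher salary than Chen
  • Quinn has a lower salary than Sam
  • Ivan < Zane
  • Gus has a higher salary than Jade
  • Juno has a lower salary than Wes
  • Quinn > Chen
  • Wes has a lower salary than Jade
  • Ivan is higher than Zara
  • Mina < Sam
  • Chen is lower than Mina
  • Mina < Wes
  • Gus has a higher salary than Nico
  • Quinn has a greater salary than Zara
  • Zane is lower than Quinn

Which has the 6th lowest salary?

Piecing the relations together gives one ordering: Chen < Mina < Nico < Zara < Ivan < Zane < Quinn < Sam < Juno < Wes < Jade < Gus.
Counting 6 from the smallest end gives Zane.

Zane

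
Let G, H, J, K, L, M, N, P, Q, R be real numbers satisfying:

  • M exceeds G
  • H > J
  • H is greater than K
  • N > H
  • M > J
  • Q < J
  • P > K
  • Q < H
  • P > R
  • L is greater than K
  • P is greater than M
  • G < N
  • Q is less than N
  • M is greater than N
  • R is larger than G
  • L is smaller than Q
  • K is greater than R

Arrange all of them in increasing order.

G < R < K < L < Q < J < H < N < M < P

Nothing is placed below G, so it is least; from there G < R; R < K; K < L; L < Q; Q < J; J < H; H < N; N < M; M < P, each given directly.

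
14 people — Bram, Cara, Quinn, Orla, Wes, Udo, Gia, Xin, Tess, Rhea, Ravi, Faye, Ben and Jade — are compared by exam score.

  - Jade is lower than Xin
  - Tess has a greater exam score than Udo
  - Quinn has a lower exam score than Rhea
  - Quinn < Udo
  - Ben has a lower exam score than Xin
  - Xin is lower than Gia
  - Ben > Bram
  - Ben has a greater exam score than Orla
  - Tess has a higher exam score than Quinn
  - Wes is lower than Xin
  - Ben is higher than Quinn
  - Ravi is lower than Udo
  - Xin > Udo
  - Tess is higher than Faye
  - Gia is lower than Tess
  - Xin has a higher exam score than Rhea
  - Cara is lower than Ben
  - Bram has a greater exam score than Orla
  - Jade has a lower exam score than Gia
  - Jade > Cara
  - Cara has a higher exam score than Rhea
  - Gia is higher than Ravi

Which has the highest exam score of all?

Tess

Chaining downward from Tess: directly below it, Quinn, Faye, Udo, Gia; then Ravi, Jade, Xin; then Rhea, Wes, Cara, Ben; then Orla, Bram.
That covers every other element, and nothing is given above Tess, so Tess is the highest exam score.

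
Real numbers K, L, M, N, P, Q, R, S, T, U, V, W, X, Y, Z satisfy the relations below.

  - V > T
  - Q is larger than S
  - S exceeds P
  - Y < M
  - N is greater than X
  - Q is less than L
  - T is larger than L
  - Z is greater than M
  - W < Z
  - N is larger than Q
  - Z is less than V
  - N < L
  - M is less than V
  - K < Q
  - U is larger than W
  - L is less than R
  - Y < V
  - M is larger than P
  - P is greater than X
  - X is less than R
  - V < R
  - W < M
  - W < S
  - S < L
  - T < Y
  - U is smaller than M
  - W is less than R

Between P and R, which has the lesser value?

P

Link the given pairs in sequence: P < S; S < Q; Q < N; N < L; L < T; T < Y; Y < M; M < V; V < R.
Chaining these gives P < S < Q < N < L < T < Y < M < V < R.
So P < R; P is the smaller of the two.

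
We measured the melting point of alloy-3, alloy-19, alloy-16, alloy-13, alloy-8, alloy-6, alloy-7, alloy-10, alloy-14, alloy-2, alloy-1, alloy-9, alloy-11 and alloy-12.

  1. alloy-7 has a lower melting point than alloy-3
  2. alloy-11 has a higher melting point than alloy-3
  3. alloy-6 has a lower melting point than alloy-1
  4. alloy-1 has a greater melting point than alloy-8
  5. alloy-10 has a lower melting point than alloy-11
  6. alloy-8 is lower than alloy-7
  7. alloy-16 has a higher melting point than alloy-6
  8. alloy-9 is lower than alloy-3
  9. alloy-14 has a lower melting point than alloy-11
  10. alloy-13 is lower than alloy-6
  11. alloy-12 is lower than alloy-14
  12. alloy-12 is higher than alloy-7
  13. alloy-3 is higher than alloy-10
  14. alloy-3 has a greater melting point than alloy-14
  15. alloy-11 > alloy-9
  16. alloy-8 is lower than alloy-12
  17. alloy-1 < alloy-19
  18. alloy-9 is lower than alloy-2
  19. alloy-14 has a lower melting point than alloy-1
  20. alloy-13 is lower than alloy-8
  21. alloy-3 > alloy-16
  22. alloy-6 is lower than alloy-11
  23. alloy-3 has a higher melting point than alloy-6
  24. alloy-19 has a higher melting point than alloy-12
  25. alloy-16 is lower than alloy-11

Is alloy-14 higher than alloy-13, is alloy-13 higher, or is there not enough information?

alloy-14

The relevant relations are alloy-13 < alloy-8; alloy-8 < alloy-7; alloy-7 < alloy-12; alloy-12 < alloy-14.
Together: alloy-13 < alloy-8 < alloy-7 < alloy-12 < alloy-14.
So alloy-14 is higher.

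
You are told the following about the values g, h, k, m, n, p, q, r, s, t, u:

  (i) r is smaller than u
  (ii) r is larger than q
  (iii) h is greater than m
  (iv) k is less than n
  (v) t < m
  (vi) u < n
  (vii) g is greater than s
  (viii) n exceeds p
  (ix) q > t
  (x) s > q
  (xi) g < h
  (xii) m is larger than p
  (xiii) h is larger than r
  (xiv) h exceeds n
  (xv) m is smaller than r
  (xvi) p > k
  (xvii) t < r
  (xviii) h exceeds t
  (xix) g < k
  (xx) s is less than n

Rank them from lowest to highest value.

Each adjacent pair is fixed by a given relation: t < q; q < s; s < g; g < k; k < p; p < m; m < r; r < u; u < n; n < h. Chaining them end to end gives the full order.

t < q < s < g < k < p < m < r < u < n < h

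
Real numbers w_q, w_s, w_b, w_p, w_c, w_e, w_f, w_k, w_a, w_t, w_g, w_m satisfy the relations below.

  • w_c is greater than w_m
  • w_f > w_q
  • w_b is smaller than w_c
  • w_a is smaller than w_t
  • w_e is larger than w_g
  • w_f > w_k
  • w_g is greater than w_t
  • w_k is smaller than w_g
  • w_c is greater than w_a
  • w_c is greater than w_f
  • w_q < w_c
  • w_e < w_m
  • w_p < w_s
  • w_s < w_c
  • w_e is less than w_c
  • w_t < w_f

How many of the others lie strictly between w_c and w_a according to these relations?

Chaining upward from w_a reaches: w_t, w_f, w_g, w_e, w_m.
Chaining downward from w_c reaches: w_k, w_t, w_p, w_q, w_f, w_g, w_e, w_b, w_s, w_m.
Strictly between w_a and w_c are those in both lists: w_t, w_f, w_g, w_e, w_m — 5 elements.

5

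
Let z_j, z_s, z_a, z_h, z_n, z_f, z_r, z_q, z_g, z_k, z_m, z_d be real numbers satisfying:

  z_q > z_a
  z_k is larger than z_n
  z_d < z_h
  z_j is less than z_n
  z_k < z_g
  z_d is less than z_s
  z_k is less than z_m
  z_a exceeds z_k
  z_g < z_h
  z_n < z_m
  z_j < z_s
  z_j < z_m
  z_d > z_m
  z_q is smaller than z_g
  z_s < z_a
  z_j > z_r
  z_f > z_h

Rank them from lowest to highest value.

Each adjacent pair is fixed by a given relation: z_r < z_j; z_j < z_n; z_n < z_k; z_k < z_m; z_m < z_d; z_d < z_s; z_s < z_a; z_a < z_q; z_q < z_g; z_g < z_h; z_h < z_f. Chaining them end to end gives the full order.

z_r < z_j < z_n < z_k < z_m < z_d < z_s < z_a < z_q < z_g < z_h < z_f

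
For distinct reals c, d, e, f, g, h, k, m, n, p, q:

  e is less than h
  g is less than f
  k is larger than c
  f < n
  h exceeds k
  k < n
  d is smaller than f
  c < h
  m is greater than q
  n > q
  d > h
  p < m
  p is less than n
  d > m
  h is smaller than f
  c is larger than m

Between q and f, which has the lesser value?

Following the relations from q: q < m < c < k < h < d < f.
So q < f; q is the smaller of the two.

q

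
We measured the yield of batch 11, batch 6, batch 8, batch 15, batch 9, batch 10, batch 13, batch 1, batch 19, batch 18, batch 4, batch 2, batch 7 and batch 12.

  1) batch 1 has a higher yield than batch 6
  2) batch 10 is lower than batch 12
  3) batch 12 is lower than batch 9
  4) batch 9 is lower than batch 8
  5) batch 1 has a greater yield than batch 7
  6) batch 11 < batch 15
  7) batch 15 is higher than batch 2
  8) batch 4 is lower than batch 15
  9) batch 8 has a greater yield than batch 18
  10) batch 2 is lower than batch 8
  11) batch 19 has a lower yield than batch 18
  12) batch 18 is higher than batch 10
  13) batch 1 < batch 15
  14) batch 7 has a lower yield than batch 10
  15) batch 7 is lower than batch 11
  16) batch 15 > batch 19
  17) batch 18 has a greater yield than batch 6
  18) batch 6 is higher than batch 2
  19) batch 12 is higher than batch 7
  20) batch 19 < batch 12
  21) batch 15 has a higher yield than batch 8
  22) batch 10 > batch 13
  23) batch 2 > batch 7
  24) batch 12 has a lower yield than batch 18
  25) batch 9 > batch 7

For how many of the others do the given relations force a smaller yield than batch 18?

The elements the relations force below batch 18 are batch 7, batch 2, batch 19, batch 6, batch 13, batch 10, batch 12 — no chain reaches any other.
That is 7.

7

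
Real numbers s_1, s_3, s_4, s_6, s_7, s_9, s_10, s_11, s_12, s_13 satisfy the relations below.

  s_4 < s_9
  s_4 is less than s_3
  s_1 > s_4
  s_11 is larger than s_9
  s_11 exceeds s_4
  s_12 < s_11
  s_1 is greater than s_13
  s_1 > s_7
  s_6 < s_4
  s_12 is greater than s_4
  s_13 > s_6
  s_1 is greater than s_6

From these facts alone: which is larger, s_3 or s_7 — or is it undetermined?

undetermined

Following every chain through s_3: below s_3 we get s_6, s_4.
s_7 is not reached, and no chain runs the other way from s_7 to s_3.
So the given relations leave the order of s_3 and s_7 undetermined.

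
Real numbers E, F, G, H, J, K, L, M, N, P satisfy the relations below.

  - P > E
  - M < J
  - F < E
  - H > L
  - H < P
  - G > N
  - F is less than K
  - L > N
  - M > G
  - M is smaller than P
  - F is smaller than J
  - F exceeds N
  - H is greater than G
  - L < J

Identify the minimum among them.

N

Chaining upward from N: directly above it, F, L, G; then E, H, M, J, K; then P.
That covers every other element, and nothing is given below N, so N is the minimum.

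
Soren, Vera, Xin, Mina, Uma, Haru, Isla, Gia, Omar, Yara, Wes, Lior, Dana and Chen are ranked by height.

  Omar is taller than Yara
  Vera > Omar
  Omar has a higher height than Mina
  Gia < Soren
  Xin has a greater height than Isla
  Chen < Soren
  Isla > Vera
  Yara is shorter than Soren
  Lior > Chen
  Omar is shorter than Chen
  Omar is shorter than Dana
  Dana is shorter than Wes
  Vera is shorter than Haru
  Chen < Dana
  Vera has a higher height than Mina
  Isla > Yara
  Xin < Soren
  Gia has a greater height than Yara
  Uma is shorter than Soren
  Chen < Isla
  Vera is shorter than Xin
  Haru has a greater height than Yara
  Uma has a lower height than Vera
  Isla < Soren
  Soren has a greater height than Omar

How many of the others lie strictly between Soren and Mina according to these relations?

Chaining upward from Mina reaches: Omar, Chen, Vera, Isla, Haru, Xin, Lior, Dana, Wes.
Chaining downward from Soren reaches: Uma, Yara, Omar, Chen, Vera, Isla, Xin, Gia.
Strictly between Mina and Soren are those in both lists: Omar, Chen, Vera, Isla, Xin — 5 elements.

5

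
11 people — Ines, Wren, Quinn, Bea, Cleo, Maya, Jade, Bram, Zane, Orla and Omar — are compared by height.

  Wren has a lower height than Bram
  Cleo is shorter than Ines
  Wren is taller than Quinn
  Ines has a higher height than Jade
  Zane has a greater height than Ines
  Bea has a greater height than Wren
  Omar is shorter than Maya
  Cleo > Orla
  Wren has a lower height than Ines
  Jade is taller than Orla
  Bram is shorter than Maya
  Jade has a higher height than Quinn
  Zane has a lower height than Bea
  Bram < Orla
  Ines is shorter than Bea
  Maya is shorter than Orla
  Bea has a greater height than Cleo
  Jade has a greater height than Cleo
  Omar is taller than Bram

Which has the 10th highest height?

Wren

Chaining the given pairs: Quinn < Wren < Bram < Omar < Maya < Orla < Cleo < Jade < Ines < Zane < Bea.
Counting 10 from the largest end gives Wren.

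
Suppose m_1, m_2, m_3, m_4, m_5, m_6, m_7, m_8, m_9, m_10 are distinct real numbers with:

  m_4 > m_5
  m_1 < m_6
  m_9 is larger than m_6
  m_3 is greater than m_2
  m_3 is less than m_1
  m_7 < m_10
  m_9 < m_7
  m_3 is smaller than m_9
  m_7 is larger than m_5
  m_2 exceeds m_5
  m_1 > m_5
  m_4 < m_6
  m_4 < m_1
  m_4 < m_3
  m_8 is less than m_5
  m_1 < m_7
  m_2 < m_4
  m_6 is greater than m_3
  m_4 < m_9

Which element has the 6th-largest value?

Piecing the relations together gives one ordering: m_8 < m_5 < m_2 < m_4 < m_3 < m_1 < m_6 < m_9 < m_7 < m_10.
Counting 6 from the largest end gives m_3.

m_3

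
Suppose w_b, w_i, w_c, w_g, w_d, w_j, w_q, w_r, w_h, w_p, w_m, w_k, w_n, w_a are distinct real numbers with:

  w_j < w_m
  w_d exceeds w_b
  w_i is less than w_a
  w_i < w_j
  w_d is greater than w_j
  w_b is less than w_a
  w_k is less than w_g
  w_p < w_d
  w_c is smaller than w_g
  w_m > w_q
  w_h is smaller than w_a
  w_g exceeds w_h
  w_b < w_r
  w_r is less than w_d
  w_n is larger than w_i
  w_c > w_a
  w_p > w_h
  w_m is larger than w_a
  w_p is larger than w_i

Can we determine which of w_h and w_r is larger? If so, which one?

Following every chain through w_h: above w_h we get w_a, w_m, w_c, w_p, w_d, w_g.
w_r is not reached, and no chain runs the other way from w_r to w_h.
So the given relations leave the order of w_h and w_r undetermined.

undetermined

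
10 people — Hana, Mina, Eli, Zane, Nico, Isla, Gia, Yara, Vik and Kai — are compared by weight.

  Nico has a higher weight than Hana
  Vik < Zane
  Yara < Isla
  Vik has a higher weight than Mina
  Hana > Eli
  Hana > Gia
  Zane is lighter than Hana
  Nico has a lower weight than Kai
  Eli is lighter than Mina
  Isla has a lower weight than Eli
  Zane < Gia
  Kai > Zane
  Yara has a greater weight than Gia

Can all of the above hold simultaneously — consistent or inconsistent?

Chaining the given relations yields Mina < Vik < Zane < Gia < Yara < Isla < Eli, so Mina < Eli. But one relation states Eli < Mina. These cannot both hold.

inconsistent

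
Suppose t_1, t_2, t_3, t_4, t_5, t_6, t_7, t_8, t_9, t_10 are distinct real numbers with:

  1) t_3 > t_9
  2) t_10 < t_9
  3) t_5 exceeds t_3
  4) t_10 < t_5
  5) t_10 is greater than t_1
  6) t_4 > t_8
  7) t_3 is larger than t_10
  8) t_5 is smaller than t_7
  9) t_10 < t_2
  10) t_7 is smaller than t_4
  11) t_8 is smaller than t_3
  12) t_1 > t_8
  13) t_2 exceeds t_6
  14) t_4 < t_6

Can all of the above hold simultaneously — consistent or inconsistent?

The single ordering t_8 < t_1 < t_10 < t_9 < t_3 < t_5 < t_7 < t_4 < t_6 < t_2 satisfies every listed relation, so no contradiction arises.

consistent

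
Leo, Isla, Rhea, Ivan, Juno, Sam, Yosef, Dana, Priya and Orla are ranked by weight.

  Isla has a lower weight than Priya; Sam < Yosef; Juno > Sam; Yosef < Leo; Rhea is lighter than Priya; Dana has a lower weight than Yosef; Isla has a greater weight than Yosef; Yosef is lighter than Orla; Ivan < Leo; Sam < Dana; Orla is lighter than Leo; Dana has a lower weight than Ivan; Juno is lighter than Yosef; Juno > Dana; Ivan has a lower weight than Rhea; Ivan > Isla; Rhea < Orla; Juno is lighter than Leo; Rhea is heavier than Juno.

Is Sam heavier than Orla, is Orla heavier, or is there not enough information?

Orla

Link the given pairs in sequence: Sam < Dana; Dana < Juno; Juno < Yosef; Yosef < Isla; Isla < Ivan; Ivan < Rhea; Rhea < Orla.
Chaining these gives Sam < Dana < Juno < Yosef < Isla < Ivan < Rhea < Orla.
So Orla is heavier.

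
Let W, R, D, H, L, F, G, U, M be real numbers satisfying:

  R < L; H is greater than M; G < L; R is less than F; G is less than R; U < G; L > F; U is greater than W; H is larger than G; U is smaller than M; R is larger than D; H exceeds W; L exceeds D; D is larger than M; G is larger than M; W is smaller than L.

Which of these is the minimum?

Chaining upward from W: directly above it, U, H, L; then M, G; then D, R; then F.
That covers every other element, and nothing is given below W, so W is the minimum.

W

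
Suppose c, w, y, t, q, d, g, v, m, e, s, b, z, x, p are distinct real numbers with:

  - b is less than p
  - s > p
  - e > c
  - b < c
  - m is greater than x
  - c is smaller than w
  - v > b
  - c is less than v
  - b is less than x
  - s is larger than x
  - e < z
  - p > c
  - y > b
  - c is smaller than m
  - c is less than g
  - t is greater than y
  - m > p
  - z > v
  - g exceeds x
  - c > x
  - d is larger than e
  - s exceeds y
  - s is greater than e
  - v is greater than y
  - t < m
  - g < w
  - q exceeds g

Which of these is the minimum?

b

x is not least since b < x; c is not least since b < c; e is not least since c < e; y is not least since b < y; v is not least since b < v; t is not least since y < t; g is not least since c < g; p is not least since b < p; m is not least since p < m; q is not least since g < q; s is not least since y < s; d is not least since e < d; w is not least since g < w; z is not least since e < z.
Only b has nothing below it, so b is the minimum.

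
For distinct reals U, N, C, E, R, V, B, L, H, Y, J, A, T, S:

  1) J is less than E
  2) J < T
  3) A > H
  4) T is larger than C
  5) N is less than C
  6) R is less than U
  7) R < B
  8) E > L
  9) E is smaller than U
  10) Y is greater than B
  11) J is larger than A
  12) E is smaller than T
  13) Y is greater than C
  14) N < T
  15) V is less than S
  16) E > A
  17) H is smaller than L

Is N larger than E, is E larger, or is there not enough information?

undetermined

Following every chain through N: above N we get C, T, Y.
E is not reached, and no chain runs the other way from E to N.
So the given relations leave the order of N and E undetermined.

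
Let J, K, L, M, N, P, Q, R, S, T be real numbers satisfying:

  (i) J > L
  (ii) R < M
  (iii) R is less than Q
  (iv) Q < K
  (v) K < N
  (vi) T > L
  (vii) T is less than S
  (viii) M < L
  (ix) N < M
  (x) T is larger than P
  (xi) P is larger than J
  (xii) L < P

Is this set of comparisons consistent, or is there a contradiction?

Every relation is compatible with R < Q < K < N < M < L < J < P < T < S; the set is consistent.

consistent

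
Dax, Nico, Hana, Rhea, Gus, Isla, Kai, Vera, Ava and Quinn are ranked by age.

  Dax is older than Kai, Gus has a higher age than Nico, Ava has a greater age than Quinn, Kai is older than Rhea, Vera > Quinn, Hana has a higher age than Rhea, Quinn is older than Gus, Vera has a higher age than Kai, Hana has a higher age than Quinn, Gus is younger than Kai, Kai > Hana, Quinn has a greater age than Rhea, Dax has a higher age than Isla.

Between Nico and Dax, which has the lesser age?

Link the given pairs in sequence: Nico < Gus; Gus < Quinn; Quinn < Hana; Hana < Kai; Kai < Dax.
Chaining these gives Nico < Gus < Quinn < Hana < Kai < Dax.
So Nico < Dax; Nico is the younger of the two.

Nico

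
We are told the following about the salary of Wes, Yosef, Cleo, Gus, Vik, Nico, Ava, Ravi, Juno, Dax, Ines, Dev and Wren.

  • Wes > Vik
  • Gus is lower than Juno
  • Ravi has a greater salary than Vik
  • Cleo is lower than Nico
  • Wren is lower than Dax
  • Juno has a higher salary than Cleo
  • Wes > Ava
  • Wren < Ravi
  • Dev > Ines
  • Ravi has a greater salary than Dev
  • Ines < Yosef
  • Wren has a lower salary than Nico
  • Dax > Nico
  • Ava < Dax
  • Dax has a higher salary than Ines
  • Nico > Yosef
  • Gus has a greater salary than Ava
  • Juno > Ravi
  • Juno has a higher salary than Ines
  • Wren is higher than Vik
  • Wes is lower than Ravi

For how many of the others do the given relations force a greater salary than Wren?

The elements the relations force above Wren are Nico, Ravi, Dax, Juno — no chain reaches any other.
That is 4.

4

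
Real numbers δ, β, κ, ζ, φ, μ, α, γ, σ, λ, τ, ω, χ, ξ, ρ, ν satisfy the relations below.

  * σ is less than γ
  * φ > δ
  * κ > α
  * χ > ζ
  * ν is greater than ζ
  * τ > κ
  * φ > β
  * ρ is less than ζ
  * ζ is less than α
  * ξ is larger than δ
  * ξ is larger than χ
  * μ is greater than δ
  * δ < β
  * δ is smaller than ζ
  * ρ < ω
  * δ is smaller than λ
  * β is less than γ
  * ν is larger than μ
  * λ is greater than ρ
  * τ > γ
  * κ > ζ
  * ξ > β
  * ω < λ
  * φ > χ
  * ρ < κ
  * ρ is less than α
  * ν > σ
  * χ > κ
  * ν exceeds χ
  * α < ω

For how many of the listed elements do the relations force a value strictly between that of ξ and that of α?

2

Chaining upward from α reaches: ω, κ, λ, χ, ν, τ, φ.
Chaining downward from ξ reaches: δ, β, ρ, ζ, κ, χ.
Strictly between α and ξ are those in both lists: κ, χ — 2 elements.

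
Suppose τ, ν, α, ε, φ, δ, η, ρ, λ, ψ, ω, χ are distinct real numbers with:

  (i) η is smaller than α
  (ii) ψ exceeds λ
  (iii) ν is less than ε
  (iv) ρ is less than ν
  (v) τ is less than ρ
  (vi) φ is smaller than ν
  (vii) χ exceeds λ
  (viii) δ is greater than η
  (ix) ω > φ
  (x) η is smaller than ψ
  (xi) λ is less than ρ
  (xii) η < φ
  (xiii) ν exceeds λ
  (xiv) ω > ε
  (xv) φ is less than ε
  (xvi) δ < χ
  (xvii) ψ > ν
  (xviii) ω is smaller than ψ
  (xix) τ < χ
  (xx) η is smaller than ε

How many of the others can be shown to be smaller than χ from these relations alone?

4

Directly below χ: τ, λ, δ.
One step further: η (4 so far).
No other element is forced below χ by the given relations, so the count is 4.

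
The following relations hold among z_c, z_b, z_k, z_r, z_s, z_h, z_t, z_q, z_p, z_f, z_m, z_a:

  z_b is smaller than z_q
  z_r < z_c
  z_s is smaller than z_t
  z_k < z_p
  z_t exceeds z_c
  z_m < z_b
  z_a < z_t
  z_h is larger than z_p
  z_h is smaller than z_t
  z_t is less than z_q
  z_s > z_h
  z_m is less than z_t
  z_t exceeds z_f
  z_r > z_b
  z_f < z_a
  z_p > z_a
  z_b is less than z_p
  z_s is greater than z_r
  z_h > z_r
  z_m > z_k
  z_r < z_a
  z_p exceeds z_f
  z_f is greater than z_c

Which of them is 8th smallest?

Chaining the given pairs: z_k < z_m < z_b < z_r < z_c < z_f < z_a < z_p < z_h < z_s < z_t < z_q.
The 8th smallest is z_p.

z_p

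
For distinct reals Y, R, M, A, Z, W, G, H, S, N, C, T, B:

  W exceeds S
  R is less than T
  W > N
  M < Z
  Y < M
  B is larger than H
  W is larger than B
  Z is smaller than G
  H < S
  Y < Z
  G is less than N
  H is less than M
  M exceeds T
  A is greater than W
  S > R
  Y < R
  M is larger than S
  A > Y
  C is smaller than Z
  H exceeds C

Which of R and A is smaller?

R

R < T and T < M give R < M.
Then M < Z extends the chain to Z.
Then Z < G extends the chain to G.
With G < N: R < T < M < Z < G < N.
With N < W: R < T < M < Z < G < N < W.
Then W < A extends the chain to A.
So R < A; R is the smaller of the two.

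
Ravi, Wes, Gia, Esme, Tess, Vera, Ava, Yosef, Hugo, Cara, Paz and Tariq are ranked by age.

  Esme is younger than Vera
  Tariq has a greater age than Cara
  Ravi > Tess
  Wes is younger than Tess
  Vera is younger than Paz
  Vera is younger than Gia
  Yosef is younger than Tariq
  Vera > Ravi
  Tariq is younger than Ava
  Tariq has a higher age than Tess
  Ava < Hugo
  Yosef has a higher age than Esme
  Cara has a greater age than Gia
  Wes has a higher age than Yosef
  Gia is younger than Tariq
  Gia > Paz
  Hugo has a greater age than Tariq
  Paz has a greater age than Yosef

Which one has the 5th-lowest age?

Chaining the given pairs: Esme < Yosef < Wes < Tess < Ravi < Vera < Paz < Gia < Cara < Tariq < Ava < Hugo.
The 5th smallest is Ravi.

Ravi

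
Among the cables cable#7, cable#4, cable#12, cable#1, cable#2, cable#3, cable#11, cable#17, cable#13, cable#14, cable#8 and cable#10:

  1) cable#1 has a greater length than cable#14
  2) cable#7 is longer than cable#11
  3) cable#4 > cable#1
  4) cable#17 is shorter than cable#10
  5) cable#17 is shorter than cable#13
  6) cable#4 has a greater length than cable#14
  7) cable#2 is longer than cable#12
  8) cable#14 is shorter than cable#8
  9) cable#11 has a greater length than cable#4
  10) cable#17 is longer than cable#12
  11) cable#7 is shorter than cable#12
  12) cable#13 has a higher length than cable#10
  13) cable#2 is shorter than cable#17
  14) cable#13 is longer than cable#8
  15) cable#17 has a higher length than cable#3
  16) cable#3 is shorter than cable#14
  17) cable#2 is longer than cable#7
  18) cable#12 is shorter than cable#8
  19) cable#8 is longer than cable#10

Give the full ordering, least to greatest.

cable#3 < cable#14 < cable#1 < cable#4 < cable#11 < cable#7 < cable#12 < cable#2 < cable#17 < cable#10 < cable#8 < cable#13

Each adjacent pair is fixed by a given relation: cable#3 < cable#14; cable#14 < cable#1; cable#1 < cable#4; cable#4 < cable#11; cable#11 < cable#7; cable#7 < cable#12; cable#12 < cable#2; cable#2 < cable#17; cable#17 < cable#10; cable#10 < cable#8; cable#8 < cable#13. Chaining them end to end gives the full order.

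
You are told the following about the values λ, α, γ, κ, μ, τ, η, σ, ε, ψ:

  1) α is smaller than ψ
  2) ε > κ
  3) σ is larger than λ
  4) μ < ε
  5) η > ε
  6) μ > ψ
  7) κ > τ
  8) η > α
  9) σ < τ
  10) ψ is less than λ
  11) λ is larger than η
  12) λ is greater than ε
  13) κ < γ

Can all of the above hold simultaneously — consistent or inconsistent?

inconsistent

We have κ < ε stated directly, yet also ε < η < λ < σ < τ < κ by chaining the others — so ε < κ. Contradiction.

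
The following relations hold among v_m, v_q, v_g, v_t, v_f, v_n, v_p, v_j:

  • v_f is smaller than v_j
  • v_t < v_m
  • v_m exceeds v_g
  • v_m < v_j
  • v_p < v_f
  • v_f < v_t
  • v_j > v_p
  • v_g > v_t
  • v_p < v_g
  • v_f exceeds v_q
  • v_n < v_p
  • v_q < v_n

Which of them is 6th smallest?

v_g

The consecutive relations fix a unique order: v_q < v_n < v_p < v_f < v_t < v_g < v_m < v_j.
Counting 6 from the smallest end gives v_g.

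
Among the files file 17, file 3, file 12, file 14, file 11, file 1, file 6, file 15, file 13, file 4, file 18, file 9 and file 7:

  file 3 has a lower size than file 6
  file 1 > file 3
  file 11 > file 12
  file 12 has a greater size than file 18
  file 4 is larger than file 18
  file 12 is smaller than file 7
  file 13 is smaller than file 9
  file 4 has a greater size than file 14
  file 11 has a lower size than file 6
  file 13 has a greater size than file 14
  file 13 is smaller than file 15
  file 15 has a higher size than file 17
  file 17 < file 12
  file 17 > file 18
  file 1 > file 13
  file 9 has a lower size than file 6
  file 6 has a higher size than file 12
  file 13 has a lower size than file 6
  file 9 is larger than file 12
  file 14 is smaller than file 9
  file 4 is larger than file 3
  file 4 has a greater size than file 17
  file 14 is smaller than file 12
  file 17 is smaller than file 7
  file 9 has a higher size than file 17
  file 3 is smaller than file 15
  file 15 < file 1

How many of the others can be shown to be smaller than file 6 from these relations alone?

Directly below file 6: file 3, file 13, file 12, file 11, file 9.
One step further: file 14, file 18, file 17 (8 so far).
No other element is forced below file 6 by the given relations, so the count is 8.

8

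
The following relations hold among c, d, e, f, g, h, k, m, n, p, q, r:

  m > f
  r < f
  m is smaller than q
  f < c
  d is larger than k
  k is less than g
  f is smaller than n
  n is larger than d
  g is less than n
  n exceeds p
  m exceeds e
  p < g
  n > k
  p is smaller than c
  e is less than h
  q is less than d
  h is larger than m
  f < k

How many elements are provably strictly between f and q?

1

The relations place f below q. An element lies strictly between them when it is forced above f and also forced below q.
Above f: {m, c, k, h, g, d, n}. Below q: {e, r, m}.
Intersection: {m} — 1.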